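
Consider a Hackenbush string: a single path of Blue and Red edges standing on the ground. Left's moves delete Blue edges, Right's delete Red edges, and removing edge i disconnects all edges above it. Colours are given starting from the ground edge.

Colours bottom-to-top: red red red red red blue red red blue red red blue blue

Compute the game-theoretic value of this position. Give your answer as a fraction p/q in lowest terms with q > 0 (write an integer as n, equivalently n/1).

-1241/256

G(r) = { — | 0 } so -1
G(rr) = { — | -1, 0 } so -2
G(rrr) = { — | -2, -1, 0 } so -3
G(rrrr) = { — | -3, -2, -1, 0 } so -4
G(rrrrr) = { — | -4, -3, -2, -1, 0 } so -5
G(rrrrrb) = { -5 | -4, -3, -2, -1, 0 } so -9/2
G(rrrrrbr) = { -5 | -9/2, -4, -3, -2, -1, 0 } so -19/4
G(rrrrrbrr) = { -5 | -19/4, -9/2, -4, -3, -2, -1, 0 } so -39/8
G(rrrrrbrrb) = { -5, -39/8 | -19/4, -9/2, -4, -3, -2, -1, 0 } so -77/16
G(rrrrrbrrbr) = { -5, -39/8 | -77/16, -19/4, -9/2, -4, -3, -2, -1, 0 } so -155/32
G(rrrrrbrrbrr) = { -5, -39/8 | -155/32, -77/16, -19/4, -9/2, -4, -3, -2, -1, 0 } so -311/64
G(rrrrrbrrbrrb) = { -5, -39/8, -311/64 | -155/32, -77/16, -19/4, -9/2, -4, -3, -2, -1, 0 } so -621/128
G(rrrrrbrrbrrbb) = { -5, -39/8, -311/64, -621/128 | -155/32, -77/16, -19/4, -9/2, -4, -3, -2, -1, 0 } so -1241/256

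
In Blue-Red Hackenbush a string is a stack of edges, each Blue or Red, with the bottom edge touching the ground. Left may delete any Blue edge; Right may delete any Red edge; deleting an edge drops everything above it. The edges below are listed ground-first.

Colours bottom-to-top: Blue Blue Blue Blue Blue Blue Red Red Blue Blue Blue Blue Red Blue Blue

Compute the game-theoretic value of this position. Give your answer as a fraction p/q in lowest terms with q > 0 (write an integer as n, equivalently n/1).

2807/512

step 1: add Blue to get B; options L={ 0 } R={  } => 1
step 2: add Blue to get BB; options L={ 0, 1 } R={  } => 2
step 3: add Blue to get BBB; options L={ 0, 1, 2 } R={  } => 3
step 4: add Blue to get BBBB; options L={ 0, 1, 2, 3 } R={  } => 4
step 5: add Blue to get BBBBB; options L={ 0, 1, 2, 3, 4 } R={  } => 5
step 6: add Blue to get BBBBBB; options L={ 0, 1, 2, 3, 4, 5 } R={  } => 6
step 7: add Red to get BBBBBBR; options L={ 0, 1, 2, 3, 4, 5 } R={ 6 } => 11/2
step 8: add Red to get BBBBBBRR; options L={ 0, 1, 2, 3, 4, 5 } R={ 11/2, 6 } => 21/4
step 9: add Blue to get BBBBBBRRB; options L={ 0, 1, 2, 3, 4, 5, 21/4 } R={ 11/2, 6 } => 43/8
step 10: add Blue to get BBBBBBRRBB; options L={ 0, 1, 2, 3, 4, 5, 21/4, 43/8 } R={ 11/2, 6 } => 87/16
step 11: add Blue to get BBBBBBRRBBB; options L={ 0, 1, 2, 3, 4, 5, 21/4, 43/8, 87/16 } R={ 11/2, 6 } => 175/32
step 12: add Blue to get BBBBBBRRBBBB; options L={ 0, 1, 2, 3, 4, 5, 21/4, 43/8, 87/16, 175/32 } R={ 11/2, 6 } => 351/64
step 13: add Red to get BBBBBBRRBBBBR; options L={ 0, 1, 2, 3, 4, 5, 21/4, 43/8, 87/16, 175/32 } R={ 351/64, 11/2, 6 } => 701/128
step 14: add Blue to get BBBBBBRRBBBBRB; options L={ 0, 1, 2, 3, 4, 5, 21/4, 43/8, 87/16, 175/32, 701/128 } R={ 351/64, 11/2, 6 } => 1403/256
step 15: add Blue to get BBBBBBRRBBBBRBB; options L={ 0, 1, 2, 3, 4, 5, 21/4, 43/8, 87/16, 175/32, 701/128, 1403/256 } R={ 351/64, 11/2, 6 } => 2807/512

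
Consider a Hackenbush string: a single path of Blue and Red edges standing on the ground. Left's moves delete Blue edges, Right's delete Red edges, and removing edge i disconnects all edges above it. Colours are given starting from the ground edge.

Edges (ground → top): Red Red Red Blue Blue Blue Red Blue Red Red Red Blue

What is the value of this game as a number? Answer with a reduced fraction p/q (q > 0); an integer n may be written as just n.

Build G(s[:k]) for k = 1..12, string s = Red Red Red Blue Blue Blue Red Blue Red Red Red Blue.
G_1 [R]  L=[∅]  R=[0]  → -1
G_2 [RR]  L=[∅]  R=[-1; 0]  → -2
G_3 [RRR]  L=[∅]  R=[-2; -1; 0]  → -3
G_4 [RRRB]  L=[-3]  R=[-2; -1; 0]  → -5/2
G_5 [RRRBB]  L=[-3; -5/2]  R=[-2; -1; 0]  → -9/4
G_6 [RRRBBB]  L=[-3; -5/2; -9/4]  R=[-2; -1; 0]  → -17/8
G_7 [RRRBBBR]  L=[-3; -5/2; -9/4]  R=[-17/8; -2; -1; 0]  → -35/16
G_8 [RRRBBBRB]  L=[-3; -5/2; -9/4; -35/16]  R=[-17/8; -2; -1; 0]  → -69/32
G_9 [RRRBBBRBR]  L=[-3; -5/2; -9/4; -35/16]  R=[-69/32; -17/8; -2; -1; 0]  → -139/64
G_10 [RRRBBBRBRR]  L=[-3; -5/2; -9/4; -35/16]  R=[-139/64; -69/32; -17/8; -2; -1; 0]  → -279/128
G_11 [RRRBBBRBRRR]  L=[-3; -5/2; -9/4; -35/16]  R=[-279/128; -139/64; -69/32; -17/8; -2; -1; 0]  → -559/256
G_12 [RRRBBBRBRRRB]  L=[-3; -5/2; -9/4; -35/16; -559/256]  R=[-279/128; -139/64; -69/32; -17/8; -2; -1; 0]  → -1117/512

-1117/512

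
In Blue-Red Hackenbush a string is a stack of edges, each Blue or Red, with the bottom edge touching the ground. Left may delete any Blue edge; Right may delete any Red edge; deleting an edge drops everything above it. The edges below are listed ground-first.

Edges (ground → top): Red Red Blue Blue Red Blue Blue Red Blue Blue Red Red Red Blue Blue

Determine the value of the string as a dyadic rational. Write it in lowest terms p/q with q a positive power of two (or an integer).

v_1 [R]  L=[]  R=[0]  so -1
v_2 [RR]  L=[]  R=[-1,0]  so -2
v_3 [RRB]  L=[-2]  R=[-1,0]  so -3/2
v_4 [RRBB]  L=[-2,-3/2]  R=[-1,0]  so -5/4
v_5 [RRBBR]  L=[-2,-3/2]  R=[-5/4,-1,0]  so -11/8
v_6 [RRBBRB]  L=[-2,-3/2,-11/8]  R=[-5/4,-1,0]  so -21/16
v_7 [RRBBRBB]  L=[-2,-3/2,-11/8,-21/16]  R=[-5/4,-1,0]  so -41/32
v_8 [RRBBRBBR]  L=[-2,-3/2,-11/8,-21/16]  R=[-41/32,-5/4,-1,0]  so -83/64
v_9 [RRBBRBBRB]  L=[-2,-3/2,-11/8,-21/16,-83/64]  R=[-41/32,-5/4,-1,0]  so -165/128
v_10 [RRBBRBBRBB]  L=[-2,-3/2,-11/8,-21/16,-83/64,-165/128]  R=[-41/32,-5/4,-1,0]  so -329/256
v_11 [RRBBRBBRBBR]  L=[-2,-3/2,-11/8,-21/16,-83/64,-165/128]  R=[-329/256,-41/32,-5/4,-1,0]  so -659/512
v_12 [RRBBRBBRBBRR]  L=[-2,-3/2,-11/8,-21/16,-83/64,-165/128]  R=[-659/512,-329/256,-41/32,-5/4,-1,0]  so -1319/1024
v_13 [RRBBRBBRBBRRR]  L=[-2,-3/2,-11/8,-21/16,-83/64,-165/128]  R=[-1319/1024,-659/512,-329/256,-41/32,-5/4,-1,0]  so -2639/2048
v_14 [RRBBRBBRBBRRRB]  L=[-2,-3/2,-11/8,-21/16,-83/64,-165/128,-2639/2048]  R=[-1319/1024,-659/512,-329/256,-41/32,-5/4,-1,0]  so -5277/4096
v_15 [RRBBRBBRBBRRRBB]  L=[-2,-3/2,-11/8,-21/16,-83/64,-165/128,-2639/2048,-5277/4096]  R=[-1319/1024,-659/512,-329/256,-41/32,-5/4,-1,0]  so -10553/8192

-10553/8192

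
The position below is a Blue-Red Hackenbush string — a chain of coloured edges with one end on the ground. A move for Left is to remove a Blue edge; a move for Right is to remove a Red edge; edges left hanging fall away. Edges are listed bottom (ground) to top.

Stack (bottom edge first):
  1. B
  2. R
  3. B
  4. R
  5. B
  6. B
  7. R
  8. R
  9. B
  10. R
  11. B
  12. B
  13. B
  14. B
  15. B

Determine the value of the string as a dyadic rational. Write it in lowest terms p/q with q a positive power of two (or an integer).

v_1 [B]  L=[0]  R=[]  ⇒ 1
v_2 [BR]  L=[0]  R=[1]  ⇒ 1/2
v_3 [BRB]  L=[0 1/2]  R=[1]  ⇒ 3/4
v_4 [BRBR]  L=[0 1/2]  R=[3/4 1]  ⇒ 5/8
v_5 [BRBRB]  L=[0 1/2 5/8]  R=[3/4 1]  ⇒ 11/16
v_6 [BRBRBB]  L=[0 1/2 5/8 11/16]  R=[3/4 1]  ⇒ 23/32
v_7 [BRBRBBR]  L=[0 1/2 5/8 11/16]  R=[23/32 3/4 1]  ⇒ 45/64
v_8 [BRBRBBRR]  L=[0 1/2 5/8 11/16]  R=[45/64 23/32 3/4 1]  ⇒ 89/128
v_9 [BRBRBBRRB]  L=[0 1/2 5/8 11/16 89/128]  R=[45/64 23/32 3/4 1]  ⇒ 179/256
v_10 [BRBRBBRRBR]  L=[0 1/2 5/8 11/16 89/128]  R=[179/256 45/64 23/32 3/4 1]  ⇒ 357/512
v_11 [BRBRBBRRBRB]  L=[0 1/2 5/8 11/16 89/128 357/512]  R=[179/256 45/64 23/32 3/4 1]  ⇒ 715/1024
v_12 [BRBRBBRRBRBB]  L=[0 1/2 5/8 11/16 89/128 357/512 715/1024]  R=[179/256 45/64 23/32 3/4 1]  ⇒ 1431/2048
v_13 [BRBRBBRRBRBBB]  L=[0 1/2 5/8 11/16 89/128 357/512 715/1024 1431/2048]  R=[179/256 45/64 23/32 3/4 1]  ⇒ 2863/4096
v_14 [BRBRBBRRBRBBBB]  L=[0 1/2 5/8 11/16 89/128 357/512 715/1024 1431/2048 2863/4096]  R=[179/256 45/64 23/32 3/4 1]  ⇒ 5727/8192
v_15 [BRBRBBRRBRBBBBB]  L=[0 1/2 5/8 11/16 89/128 357/512 715/1024 1431/2048 2863/4096 5727/8192]  R=[179/256 45/64 23/32 3/4 1]  ⇒ 11455/16384

11455/16384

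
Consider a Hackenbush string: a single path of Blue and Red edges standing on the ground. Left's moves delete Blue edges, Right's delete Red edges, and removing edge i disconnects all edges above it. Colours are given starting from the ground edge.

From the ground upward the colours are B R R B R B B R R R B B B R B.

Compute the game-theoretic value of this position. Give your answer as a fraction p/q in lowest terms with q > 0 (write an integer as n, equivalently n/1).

5691/16384

B: Left { 0 }, Right { · } gives simplest 1
BR: Left { 0 }, Right { 1 } gives simplest 1/2
BRR: Left { 0 }, Right { 1/2 1 } gives simplest 1/4
BRRB: Left { 0 1/4 }, Right { 1/2 1 } gives simplest 3/8
BRRBR: Left { 0 1/4 }, Right { 3/8 1/2 1 } gives simplest 5/16
BRRBRB: Left { 0 1/4 5/16 }, Right { 3/8 1/2 1 } gives simplest 11/32
BRRBRBB: Left { 0 1/4 5/16 11/32 }, Right { 3/8 1/2 1 } gives simplest 23/64
BRRBRBBR: Left { 0 1/4 5/16 11/32 }, Right { 23/64 3/8 1/2 1 } gives simplest 45/128
BRRBRBBRR: Left { 0 1/4 5/16 11/32 }, Right { 45/128 23/64 3/8 1/2 1 } gives simplest 89/256
BRRBRBBRRR: Left { 0 1/4 5/16 11/32 }, Right { 89/256 45/128 23/64 3/8 1/2 1 } gives simplest 177/512
BRRBRBBRRRB: Left { 0 1/4 5/16 11/32 177/512 }, Right { 89/256 45/128 23/64 3/8 1/2 1 } gives simplest 355/1024
BRRBRBBRRRBB: Left { 0 1/4 5/16 11/32 177/512 355/1024 }, Right { 89/256 45/128 23/64 3/8 1/2 1 } gives simplest 711/2048
BRRBRBBRRRBBB: Left { 0 1/4 5/16 11/32 177/512 355/1024 711/2048 }, Right { 89/256 45/128 23/64 3/8 1/2 1 } gives simplest 1423/4096
BRRBRBBRRRBBBR: Left { 0 1/4 5/16 11/32 177/512 355/1024 711/2048 }, Right { 1423/4096 89/256 45/128 23/64 3/8 1/2 1 } gives simplest 2845/8192
BRRBRBBRRRBBBRB: Left { 0 1/4 5/16 11/32 177/512 355/1024 711/2048 2845/8192 }, Right { 1423/4096 89/256 45/128 23/64 3/8 1/2 1 } gives simplest 5691/16384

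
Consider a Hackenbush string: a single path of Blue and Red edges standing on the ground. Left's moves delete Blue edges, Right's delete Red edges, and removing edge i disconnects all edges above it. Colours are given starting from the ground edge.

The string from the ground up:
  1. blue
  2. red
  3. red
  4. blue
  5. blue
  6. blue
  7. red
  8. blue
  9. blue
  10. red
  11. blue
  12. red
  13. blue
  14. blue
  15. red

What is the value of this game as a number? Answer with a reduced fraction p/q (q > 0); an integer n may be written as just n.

7597/16384

Recurse on prefixes of the 15-edge string blue red red blue blue blue red blue blue red blue red blue blue red:
1 of 15 · b · max L 0 · min R +∞ → 1
2 of 15 · br · max L 0 · min R 1 → 1/2
3 of 15 · brr · max L 0 · min R 1/2 → 1/4
4 of 15 · brrb · max L 1/4 · min R 1/2 → 3/8
5 of 15 · brrbb · max L 3/8 · min R 1/2 → 7/16
6 of 15 · brrbbb · max L 7/16 · min R 1/2 → 15/32
7 of 15 · brrbbbr · max L 7/16 · min R 15/32 → 29/64
8 of 15 · brrbbbrb · max L 29/64 · min R 15/32 → 59/128
9 of 15 · brrbbbrbb · max L 59/128 · min R 15/32 → 119/256
10 of 15 · brrbbbrbbr · max L 59/128 · min R 119/256 → 237/512
11 of 15 · brrbbbrbbrb · max L 237/512 · min R 119/256 → 475/1024
12 of 15 · brrbbbrbbrbr · max L 237/512 · min R 475/1024 → 949/2048
13 of 15 · brrbbbrbbrbrb · max L 949/2048 · min R 475/1024 → 1899/4096
14 of 15 · brrbbbrbbrbrbb · max L 1899/4096 · min R 475/1024 → 3799/8192
15 of 15 · brrbbbrbbrbrbbr · max L 1899/4096 · min R 3799/8192 → 7597/16384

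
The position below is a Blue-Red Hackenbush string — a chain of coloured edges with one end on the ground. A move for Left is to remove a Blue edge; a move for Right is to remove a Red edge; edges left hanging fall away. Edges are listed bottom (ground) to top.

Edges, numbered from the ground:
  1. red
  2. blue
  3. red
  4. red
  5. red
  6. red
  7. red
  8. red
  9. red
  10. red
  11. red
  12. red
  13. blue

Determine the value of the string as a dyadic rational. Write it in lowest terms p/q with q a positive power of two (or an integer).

Build v(s[:k]) for k = 1..13, string s = red blue red red red red red red red red red red blue.
edge 1 of 13 (red): { (no moves) | 0 } — -1
edge 2 of 13 (blue): { -1 | 0 } — -1/2
edge 3 of 13 (red): { -1 | -1/2,0 } — -3/4
edge 4 of 13 (red): { -1 | -3/4,-1/2,0 } — -7/8
edge 5 of 13 (red): { -1 | -7/8,-3/4,-1/2,0 } — -15/16
edge 6 of 13 (red): { -1 | -15/16,-7/8,-3/4,-1/2,0 } — -31/32
edge 7 of 13 (red): { -1 | -31/32,-15/16,-7/8,-3/4,-1/2,0 } — -63/64
edge 8 of 13 (red): { -1 | -63/64,-31/32,-15/16,-7/8,-3/4,-1/2,0 } — -127/128
edge 9 of 13 (red): { -1 | -127/128,-63/64,-31/32,-15/16,-7/8,-3/4,-1/2,0 } — -255/256
edge 10 of 13 (red): { -1 | -255/256,-127/128,-63/64,-31/32,-15/16,-7/8,-3/4,-1/2,0 } — -511/512
edge 11 of 13 (red): { -1 | -511/512,-255/256,-127/128,-63/64,-31/32,-15/16,-7/8,-3/4,-1/2,0 } — -1023/1024
edge 12 of 13 (red): { -1 | -1023/1024,-511/512,-255/256,-127/128,-63/64,-31/32,-15/16,-7/8,-3/4,-1/2,0 } — -2047/2048
edge 13 of 13 (blue): { -1,-2047/2048 | -1023/1024,-511/512,-255/256,-127/128,-63/64,-31/32,-15/16,-7/8,-3/4,-1/2,0 } — -4093/4096

-4093/4096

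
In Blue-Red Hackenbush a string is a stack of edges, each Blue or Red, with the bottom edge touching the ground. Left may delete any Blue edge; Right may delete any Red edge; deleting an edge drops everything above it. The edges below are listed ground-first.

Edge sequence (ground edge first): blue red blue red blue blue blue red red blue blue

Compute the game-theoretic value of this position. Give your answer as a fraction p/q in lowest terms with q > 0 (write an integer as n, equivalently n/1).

743/1024

step 1: add blue to get b; options L={ 0 } R={ none } -> 1
step 2: add red to get br; options L={ 0 } R={ 1 } -> 1/2
step 3: add blue to get brb; options L={ 0; 1/2 } R={ 1 } -> 3/4
step 4: add red to get brbr; options L={ 0; 1/2 } R={ 3/4; 1 } -> 5/8
step 5: add blue to get brbrb; options L={ 0; 1/2; 5/8 } R={ 3/4; 1 } -> 11/16
step 6: add blue to get brbrbb; options L={ 0; 1/2; 5/8; 11/16 } R={ 3/4; 1 } -> 23/32
step 7: add blue to get brbrbbb; options L={ 0; 1/2; 5/8; 11/16; 23/32 } R={ 3/4; 1 } -> 47/64
step 8: add red to get brbrbbbr; options L={ 0; 1/2; 5/8; 11/16; 23/32 } R={ 47/64; 3/4; 1 } -> 93/128
step 9: add red to get brbrbbbrr; options L={ 0; 1/2; 5/8; 11/16; 23/32 } R={ 93/128; 47/64; 3/4; 1 } -> 185/256
step 10: add blue to get brbrbbbrrb; options L={ 0; 1/2; 5/8; 11/16; 23/32; 185/256 } R={ 93/128; 47/64; 3/4; 1 } -> 371/512
step 11: add blue to get brbrbbbrrbb; options L={ 0; 1/2; 5/8; 11/16; 23/32; 185/256; 371/512 } R={ 93/128; 47/64; 3/4; 1 } -> 743/1024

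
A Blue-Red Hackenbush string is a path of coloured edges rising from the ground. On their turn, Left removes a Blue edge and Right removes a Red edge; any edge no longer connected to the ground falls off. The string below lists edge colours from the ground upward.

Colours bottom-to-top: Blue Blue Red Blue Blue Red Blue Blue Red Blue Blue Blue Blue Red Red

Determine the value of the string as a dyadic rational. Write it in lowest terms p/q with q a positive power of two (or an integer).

Recurse on prefixes of the 15-edge string Blue Blue Red Blue Blue Red Blue Blue Red Blue Blue Blue Blue Red Red:
step 1: add Blue to get B; options L={ 0 } R={  } ⇒ 1
step 2: add Blue to get BB; options L={ 0, 1 } R={  } ⇒ 2
step 3: add Red to get BBR; options L={ 0, 1 } R={ 2 } ⇒ 3/2
step 4: add Blue to get BBRB; options L={ 0, 1, 3/2 } R={ 2 } ⇒ 7/4
step 5: add Blue to get BBRBB; options L={ 0, 1, 3/2, 7/4 } R={ 2 } ⇒ 15/8
step 6: add Red to get BBRBBR; options L={ 0, 1, 3/2, 7/4 } R={ 15/8, 2 } ⇒ 29/16
step 7: add Blue to get BBRBBRB; options L={ 0, 1, 3/2, 7/4, 29/16 } R={ 15/8, 2 } ⇒ 59/32
step 8: add Blue to get BBRBBRBB; options L={ 0, 1, 3/2, 7/4, 29/16, 59/32 } R={ 15/8, 2 } ⇒ 119/64
step 9: add Red to get BBRBBRBBR; options L={ 0, 1, 3/2, 7/4, 29/16, 59/32 } R={ 119/64, 15/8, 2 } ⇒ 237/128
step 10: add Blue to get BBRBBRBBRB; options L={ 0, 1, 3/2, 7/4, 29/16, 59/32, 237/128 } R={ 119/64, 15/8, 2 } ⇒ 475/256
step 11: add Blue to get BBRBBRBBRBB; options L={ 0, 1, 3/2, 7/4, 29/16, 59/32, 237/128, 475/256 } R={ 119/64, 15/8, 2 } ⇒ 951/512
step 12: add Blue to get BBRBBRBBRBBB; options L={ 0, 1, 3/2, 7/4, 29/16, 59/32, 237/128, 475/256, 951/512 } R={ 119/64, 15/8, 2 } ⇒ 1903/1024
step 13: add Blue to get BBRBBRBBRBBBB; options L={ 0, 1, 3/2, 7/4, 29/16, 59/32, 237/128, 475/256, 951/512, 1903/1024 } R={ 119/64, 15/8, 2 } ⇒ 3807/2048
step 14: add Red to get BBRBBRBBRBBBBR; options L={ 0, 1, 3/2, 7/4, 29/16, 59/32, 237/128, 475/256, 951/512, 1903/1024 } R={ 3807/2048, 119/64, 15/8, 2 } ⇒ 7613/4096
step 15: add Red to get BBRBBRBBRBBBBRR; options L={ 0, 1, 3/2, 7/4, 29/16, 59/32, 237/128, 475/256, 951/512, 1903/1024 } R={ 7613/4096, 3807/2048, 119/64, 15/8, 2 } ⇒ 15225/8192

15225/8192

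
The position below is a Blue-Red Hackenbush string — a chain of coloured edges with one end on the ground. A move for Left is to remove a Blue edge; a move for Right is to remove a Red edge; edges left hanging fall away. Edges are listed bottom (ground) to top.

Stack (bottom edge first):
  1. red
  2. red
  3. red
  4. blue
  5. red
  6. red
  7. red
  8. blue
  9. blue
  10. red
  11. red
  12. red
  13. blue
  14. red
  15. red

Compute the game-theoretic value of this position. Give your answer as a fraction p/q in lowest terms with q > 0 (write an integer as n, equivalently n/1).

Recurse on prefixes of the 15-edge string red red red blue red red red blue blue red red red blue red red:
G(r) = { none | 0 } → -1
G(rr) = { none | -1; 0 } → -2
G(rrr) = { none | -2; -1; 0 } → -3
G(rrrb) = { -3 | -2; -1; 0 } → -5/2
G(rrrbr) = { -3 | -5/2; -2; -1; 0 } → -11/4
G(rrrbrr) = { -3 | -11/4; -5/2; -2; -1; 0 } → -23/8
G(rrrbrrr) = { -3 | -23/8; -11/4; -5/2; -2; -1; 0 } → -47/16
G(rrrbrrrb) = { -3; -47/16 | -23/8; -11/4; -5/2; -2; -1; 0 } → -93/32
G(rrrbrrrbb) = { -3; -47/16; -93/32 | -23/8; -11/4; -5/2; -2; -1; 0 } → -185/64
G(rrrbrrrbbr) = { -3; -47/16; -93/32 | -185/64; -23/8; -11/4; -5/2; -2; -1; 0 } → -371/128
G(rrrbrrrbbrr) = { -3; -47/16; -93/32 | -371/128; -185/64; -23/8; -11/4; -5/2; -2; -1; 0 } → -743/256
G(rrrbrrrbbrrr) = { -3; -47/16; -93/32 | -743/256; -371/128; -185/64; -23/8; -11/4; -5/2; -2; -1; 0 } → -1487/512
G(rrrbrrrbbrrrb) = { -3; -47/16; -93/32; -1487/512 | -743/256; -371/128; -185/64; -23/8; -11/4; -5/2; -2; -1; 0 } → -2973/1024
G(rrrbrrrbbrrrbr) = { -3; -47/16; -93/32; -1487/512 | -2973/1024; -743/256; -371/128; -185/64; -23/8; -11/4; -5/2; -2; -1; 0 } → -5947/2048
G(rrrbrrrbbrrrbrr) = { -3; -47/16; -93/32; -1487/512 | -5947/2048; -2973/1024; -743/256; -371/128; -185/64; -23/8; -11/4; -5/2; -2; -1; 0 } → -11895/4096

-11895/4096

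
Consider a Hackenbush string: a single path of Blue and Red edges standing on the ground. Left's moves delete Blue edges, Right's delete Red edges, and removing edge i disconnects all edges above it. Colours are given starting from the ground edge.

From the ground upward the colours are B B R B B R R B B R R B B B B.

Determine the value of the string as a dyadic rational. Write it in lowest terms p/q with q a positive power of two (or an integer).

Recurse on prefixes of the 15-edge string B B R B B R R B B R R B B B B:
B: Left { 0 }, Right { (no moves) } ⇒ simplest 1
BB: Left { 0, 1 }, Right { (no moves) } ⇒ simplest 2
BBR: Left { 0, 1 }, Right { 2 } ⇒ simplest 3/2
BBRB: Left { 0, 1, 3/2 }, Right { 2 } ⇒ simplest 7/4
BBRBB: Left { 0, 1, 3/2, 7/4 }, Right { 2 } ⇒ simplest 15/8
BBRBBR: Left { 0, 1, 3/2, 7/4 }, Right { 15/8, 2 } ⇒ simplest 29/16
BBRBBRR: Left { 0, 1, 3/2, 7/4 }, Right { 29/16, 15/8, 2 } ⇒ simplest 57/32
BBRBBRRB: Left { 0, 1, 3/2, 7/4, 57/32 }, Right { 29/16, 15/8, 2 } ⇒ simplest 115/64
BBRBBRRBB: Left { 0, 1, 3/2, 7/4, 57/32, 115/64 }, Right { 29/16, 15/8, 2 } ⇒ simplest 231/128
BBRBBRRBBR: Left { 0, 1, 3/2, 7/4, 57/32, 115/64 }, Right { 231/128, 29/16, 15/8, 2 } ⇒ simplest 461/256
BBRBBRRBBRR: Left { 0, 1, 3/2, 7/4, 57/32, 115/64 }, Right { 461/256, 231/128, 29/16, 15/8, 2 } ⇒ simplest 921/512
BBRBBRRBBRRB: Left { 0, 1, 3/2, 7/4, 57/32, 115/64, 921/512 }, Right { 461/256, 231/128, 29/16, 15/8, 2 } ⇒ simplest 1843/1024
BBRBBRRBBRRBB: Left { 0, 1, 3/2, 7/4, 57/32, 115/64, 921/512, 1843/1024 }, Right { 461/256, 231/128, 29/16, 15/8, 2 } ⇒ simplest 3687/2048
BBRBBRRBBRRBBB: Left { 0, 1, 3/2, 7/4, 57/32, 115/64, 921/512, 1843/1024, 3687/2048 }, Right { 461/256, 231/128, 29/16, 15/8, 2 } ⇒ simplest 7375/4096
BBRBBRRBBRRBBBB: Left { 0, 1, 3/2, 7/4, 57/32, 115/64, 921/512, 1843/1024, 3687/2048, 7375/4096 }, Right { 461/256, 231/128, 29/16, 15/8, 2 } ⇒ simplest 14751/8192

14751/8192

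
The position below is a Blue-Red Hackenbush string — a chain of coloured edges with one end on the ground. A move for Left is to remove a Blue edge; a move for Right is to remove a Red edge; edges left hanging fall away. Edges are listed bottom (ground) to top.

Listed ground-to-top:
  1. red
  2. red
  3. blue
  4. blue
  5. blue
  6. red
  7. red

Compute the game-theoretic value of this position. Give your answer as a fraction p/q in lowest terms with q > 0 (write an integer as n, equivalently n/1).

-39/32

Recurse on prefixes of the 7-edge string red red blue blue blue red red:
1 of 7 · r · max L −∞ · min R 0 = -1
2 of 7 · rr · max L −∞ · min R -1 = -2
3 of 7 · rrb · max L -2 · min R -1 = -3/2
4 of 7 · rrbb · max L -3/2 · min R -1 = -5/4
5 of 7 · rrbbb · max L -5/4 · min R -1 = -9/8
6 of 7 · rrbbbr · max L -5/4 · min R -9/8 = -19/16
7 of 7 · rrbbbrr · max L -5/4 · min R -19/16 = -39/32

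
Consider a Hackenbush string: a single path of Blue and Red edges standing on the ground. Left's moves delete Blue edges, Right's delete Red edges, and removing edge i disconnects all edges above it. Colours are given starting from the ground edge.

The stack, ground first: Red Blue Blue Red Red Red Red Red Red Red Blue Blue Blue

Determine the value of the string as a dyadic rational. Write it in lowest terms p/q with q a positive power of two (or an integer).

-2033/4096

1 of 13 · R · max L −∞ · min R 0 → -1
2 of 13 · RB · max L -1 · min R 0 → -1/2
3 of 13 · RBB · max L -1/2 · min R 0 → -1/4
4 of 13 · RBBR · max L -1/2 · min R -1/4 → -3/8
5 of 13 · RBBRR · max L -1/2 · min R -3/8 → -7/16
6 of 13 · RBBRRR · max L -1/2 · min R -7/16 → -15/32
7 of 13 · RBBRRRR · max L -1/2 · min R -15/32 → -31/64
8 of 13 · RBBRRRRR · max L -1/2 · min R -31/64 → -63/128
9 of 13 · RBBRRRRRR · max L -1/2 · min R -63/128 → -127/256
10 of 13 · RBBRRRRRRR · max L -1/2 · min R -127/256 → -255/512
11 of 13 · RBBRRRRRRRB · max L -255/512 · min R -127/256 → -509/1024
12 of 13 · RBBRRRRRRRBB · max L -509/1024 · min R -127/256 → -1017/2048
13 of 13 · RBBRRRRRRRBBB · max L -1017/2048 · min R -127/256 → -2033/4096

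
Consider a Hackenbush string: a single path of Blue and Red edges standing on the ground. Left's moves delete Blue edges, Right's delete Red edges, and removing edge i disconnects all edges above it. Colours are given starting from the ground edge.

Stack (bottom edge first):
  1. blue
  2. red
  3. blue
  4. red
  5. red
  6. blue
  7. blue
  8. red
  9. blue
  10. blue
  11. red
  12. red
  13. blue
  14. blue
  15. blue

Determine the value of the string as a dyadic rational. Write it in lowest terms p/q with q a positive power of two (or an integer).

step 1: add blue to get b; options L={ 0 } R={ · } ⇒ 1
step 2: add red to get br; options L={ 0 } R={ 1 } ⇒ 1/2
step 3: add blue to get brb; options L={ 0 1/2 } R={ 1 } ⇒ 3/4
step 4: add red to get brbr; options L={ 0 1/2 } R={ 3/4 1 } ⇒ 5/8
step 5: add red to get brbrr; options L={ 0 1/2 } R={ 5/8 3/4 1 } ⇒ 9/16
step 6: add blue to get brbrrb; options L={ 0 1/2 9/16 } R={ 5/8 3/4 1 } ⇒ 19/32
step 7: add blue to get brbrrbb; options L={ 0 1/2 9/16 19/32 } R={ 5/8 3/4 1 } ⇒ 39/64
step 8: add red to get brbrrbbr; options L={ 0 1/2 9/16 19/32 } R={ 39/64 5/8 3/4 1 } ⇒ 77/128
step 9: add blue to get brbrrbbrb; options L={ 0 1/2 9/16 19/32 77/128 } R={ 39/64 5/8 3/4 1 } ⇒ 155/256
step 10: add blue to get brbrrbbrbb; options L={ 0 1/2 9/16 19/32 77/128 155/256 } R={ 39/64 5/8 3/4 1 } ⇒ 311/512
step 11: add red to get brbrrbbrbbr; options L={ 0 1/2 9/16 19/32 77/128 155/256 } R={ 311/512 39/64 5/8 3/4 1 } ⇒ 621/1024
step 12: add red to get brbrrbbrbbrr; options L={ 0 1/2 9/16 19/32 77/128 155/256 } R={ 621/1024 311/512 39/64 5/8 3/4 1 } ⇒ 1241/2048
step 13: add blue to get brbrrbbrbbrrb; options L={ 0 1/2 9/16 19/32 77/128 155/256 1241/2048 } R={ 621/1024 311/512 39/64 5/8 3/4 1 } ⇒ 2483/4096
step 14: add blue to get brbrrbbrbbrrbb; options L={ 0 1/2 9/16 19/32 77/128 155/256 1241/2048 2483/4096 } R={ 621/1024 311/512 39/64 5/8 3/4 1 } ⇒ 4967/8192
step 15: add blue to get brbrrbbrbbrrbbb; options L={ 0 1/2 9/16 19/32 77/128 155/256 1241/2048 2483/4096 4967/8192 } R={ 621/1024 311/512 39/64 5/8 3/4 1 } ⇒ 9935/16384

9935/16384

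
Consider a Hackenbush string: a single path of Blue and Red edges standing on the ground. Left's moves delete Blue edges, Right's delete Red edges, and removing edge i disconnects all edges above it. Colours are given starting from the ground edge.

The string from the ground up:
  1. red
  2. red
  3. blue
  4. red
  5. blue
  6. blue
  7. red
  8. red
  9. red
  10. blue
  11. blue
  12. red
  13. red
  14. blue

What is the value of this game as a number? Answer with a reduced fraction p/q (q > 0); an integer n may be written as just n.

step 1: add red to get r; options L={  } R={ 0 } → -1
step 2: add red to get rr; options L={  } R={ -1; 0 } → -2
step 3: add blue to get rrb; options L={ -2 } R={ -1; 0 } → -3/2
step 4: add red to get rrbr; options L={ -2 } R={ -3/2; -1; 0 } → -7/4
step 5: add blue to get rrbrb; options L={ -2; -7/4 } R={ -3/2; -1; 0 } → -13/8
step 6: add blue to get rrbrbb; options L={ -2; -7/4; -13/8 } R={ -3/2; -1; 0 } → -25/16
step 7: add red to get rrbrbbr; options L={ -2; -7/4; -13/8 } R={ -25/16; -3/2; -1; 0 } → -51/32
step 8: add red to get rrbrbbrr; options L={ -2; -7/4; -13/8 } R={ -51/32; -25/16; -3/2; -1; 0 } → -103/64
step 9: add red to get rrbrbbrrr; options L={ -2; -7/4; -13/8 } R={ -103/64; -51/32; -25/16; -3/2; -1; 0 } → -207/128
step 10: add blue to get rrbrbbrrrb; options L={ -2; -7/4; -13/8; -207/128 } R={ -103/64; -51/32; -25/16; -3/2; -1; 0 } → -413/256
step 11: add blue to get rrbrbbrrrbb; options L={ -2; -7/4; -13/8; -207/128; -413/256 } R={ -103/64; -51/32; -25/16; -3/2; -1; 0 } → -825/512
step 12: add red to get rrbrbbrrrbbr; options L={ -2; -7/4; -13/8; -207/128; -413/256 } R={ -825/512; -103/64; -51/32; -25/16; -3/2; -1; 0 } → -1651/1024
step 13: add red to get rrbrbbrrrbbrr; options L={ -2; -7/4; -13/8; -207/128; -413/256 } R={ -1651/1024; -825/512; -103/64; -51/32; -25/16; -3/2; -1; 0 } → -3303/2048
step 14: add blue to get rrbrbbrrrbbrrb; options L={ -2; -7/4; -13/8; -207/128; -413/256; -3303/2048 } R={ -1651/1024; -825/512; -103/64; -51/32; -25/16; -3/2; -1; 0 } → -6605/4096

-6605/4096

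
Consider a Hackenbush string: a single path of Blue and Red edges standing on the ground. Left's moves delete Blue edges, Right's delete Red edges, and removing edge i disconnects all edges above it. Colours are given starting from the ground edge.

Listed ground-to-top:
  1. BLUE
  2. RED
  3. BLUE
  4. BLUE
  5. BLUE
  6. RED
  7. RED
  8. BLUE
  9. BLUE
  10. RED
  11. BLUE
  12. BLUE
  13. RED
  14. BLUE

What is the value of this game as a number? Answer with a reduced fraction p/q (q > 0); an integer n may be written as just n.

Build value(s[:k]) for k = 1..14, string s = BLUE RED BLUE BLUE BLUE RED RED BLUE BLUE RED BLUE BLUE RED BLUE.
1 of 14 · B · max L 0 · min R +∞ = 1
2 of 14 · BR · max L 0 · min R 1 = 1/2
3 of 14 · BRB · max L 1/2 · min R 1 = 3/4
4 of 14 · BRBB · max L 3/4 · min R 1 = 7/8
5 of 14 · BRBBB · max L 7/8 · min R 1 = 15/16
6 of 14 · BRBBBR · max L 7/8 · min R 15/16 = 29/32
7 of 14 · BRBBBRR · max L 7/8 · min R 29/32 = 57/64
8 of 14 · BRBBBRRB · max L 57/64 · min R 29/32 = 115/128
9 of 14 · BRBBBRRBB · max L 115/128 · min R 29/32 = 231/256
10 of 14 · BRBBBRRBBR · max L 115/128 · min R 231/256 = 461/512
11 of 14 · BRBBBRRBBRB · max L 461/512 · min R 231/256 = 923/1024
12 of 14 · BRBBBRRBBRBB · max L 923/1024 · min R 231/256 = 1847/2048
13 of 14 · BRBBBRRBBRBBR · max L 923/1024 · min R 1847/2048 = 3693/4096
14 of 14 · BRBBBRRBBRBBRB · max L 3693/4096 · min R 1847/2048 = 7387/8192

7387/8192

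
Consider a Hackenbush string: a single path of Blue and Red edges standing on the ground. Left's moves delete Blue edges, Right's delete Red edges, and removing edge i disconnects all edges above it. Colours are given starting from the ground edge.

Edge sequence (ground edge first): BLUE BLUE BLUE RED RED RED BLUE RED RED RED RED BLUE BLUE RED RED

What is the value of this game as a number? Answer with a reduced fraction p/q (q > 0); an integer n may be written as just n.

Build v(s[:k]) for k = 1..15, string s = BLUE BLUE BLUE RED RED RED BLUE RED RED RED RED BLUE BLUE RED RED.
v_1 [B]  L=[0]  R=[∅]  => 1
v_2 [BB]  L=[0 1]  R=[∅]  => 2
v_3 [BBB]  L=[0 1 2]  R=[∅]  => 3
v_4 [BBBR]  L=[0 1 2]  R=[3]  => 5/2
v_5 [BBBRR]  L=[0 1 2]  R=[5/2 3]  => 9/4
v_6 [BBBRRR]  L=[0 1 2]  R=[9/4 5/2 3]  => 17/8
v_7 [BBBRRRB]  L=[0 1 2 17/8]  R=[9/4 5/2 3]  => 35/16
v_8 [BBBRRRBR]  L=[0 1 2 17/8]  R=[35/16 9/4 5/2 3]  => 69/32
v_9 [BBBRRRBRR]  L=[0 1 2 17/8]  R=[69/32 35/16 9/4 5/2 3]  => 137/64
v_10 [BBBRRRBRRR]  L=[0 1 2 17/8]  R=[137/64 69/32 35/16 9/4 5/2 3]  => 273/128
v_11 [BBBRRRBRRRR]  L=[0 1 2 17/8]  R=[273/128 137/64 69/32 35/16 9/4 5/2 3]  => 545/256
v_12 [BBBRRRBRRRRB]  L=[0 1 2 17/8 545/256]  R=[273/128 137/64 69/32 35/16 9/4 5/2 3]  => 1091/512
v_13 [BBBRRRBRRRRBB]  L=[0 1 2 17/8 545/256 1091/512]  R=[273/128 137/64 69/32 35/16 9/4 5/2 3]  => 2183/1024
v_14 [BBBRRRBRRRRBBR]  L=[0 1 2 17/8 545/256 1091/512]  R=[2183/1024 273/128 137/64 69/32 35/16 9/4 5/2 3]  => 4365/2048
v_15 [BBBRRRBRRRRBBRR]  L=[0 1 2 17/8 545/256 1091/512]  R=[4365/2048 2183/1024 273/128 137/64 69/32 35/16 9/4 5/2 3]  => 8729/4096

8729/4096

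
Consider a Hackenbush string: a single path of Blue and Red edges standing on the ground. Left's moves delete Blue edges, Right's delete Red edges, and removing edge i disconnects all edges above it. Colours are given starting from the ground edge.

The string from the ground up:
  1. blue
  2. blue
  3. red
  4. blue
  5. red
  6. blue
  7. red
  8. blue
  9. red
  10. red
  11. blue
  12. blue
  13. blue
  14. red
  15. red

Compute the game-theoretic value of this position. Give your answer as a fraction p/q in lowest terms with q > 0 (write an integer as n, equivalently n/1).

val_1 [b]  L=[0]  R=[·]  → 1
val_2 [bb]  L=[0,1]  R=[·]  → 2
val_3 [bbr]  L=[0,1]  R=[2]  → 3/2
val_4 [bbrb]  L=[0,1,3/2]  R=[2]  → 7/4
val_5 [bbrbr]  L=[0,1,3/2]  R=[7/4,2]  → 13/8
val_6 [bbrbrb]  L=[0,1,3/2,13/8]  R=[7/4,2]  → 27/16
val_7 [bbrbrbr]  L=[0,1,3/2,13/8]  R=[27/16,7/4,2]  → 53/32
val_8 [bbrbrbrb]  L=[0,1,3/2,13/8,53/32]  R=[27/16,7/4,2]  → 107/64
val_9 [bbrbrbrbr]  L=[0,1,3/2,13/8,53/32]  R=[107/64,27/16,7/4,2]  → 213/128
val_10 [bbrbrbrbrr]  L=[0,1,3/2,13/8,53/32]  R=[213/128,107/64,27/16,7/4,2]  → 425/256
val_11 [bbrbrbrbrrb]  L=[0,1,3/2,13/8,53/32,425/256]  R=[213/128,107/64,27/16,7/4,2]  → 851/512
val_12 [bbrbrbrbrrbb]  L=[0,1,3/2,13/8,53/32,425/256,851/512]  R=[213/128,107/64,27/16,7/4,2]  → 1703/1024
val_13 [bbrbrbrbrrbbb]  L=[0,1,3/2,13/8,53/32,425/256,851/512,1703/1024]  R=[213/128,107/64,27/16,7/4,2]  → 3407/2048
val_14 [bbrbrbrbrrbbbr]  L=[0,1,3/2,13/8,53/32,425/256,851/512,1703/1024]  R=[3407/2048,213/128,107/64,27/16,7/4,2]  → 6813/4096
val_15 [bbrbrbrbrrbbbrr]  L=[0,1,3/2,13/8,53/32,425/256,851/512,1703/1024]  R=[6813/4096,3407/2048,213/128,107/64,27/16,7/4,2]  → 13625/8192

13625/8192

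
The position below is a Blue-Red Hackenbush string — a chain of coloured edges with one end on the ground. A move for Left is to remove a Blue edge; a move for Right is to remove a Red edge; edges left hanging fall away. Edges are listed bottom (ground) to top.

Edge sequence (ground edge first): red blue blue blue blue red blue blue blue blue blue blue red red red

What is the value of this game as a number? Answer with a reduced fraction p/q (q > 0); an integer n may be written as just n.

-1039/16384

Recurse on prefixes of the 15-edge string red blue blue blue blue red blue blue blue blue blue blue red red red:
v(r) = { ∅ | 0 } — -1
v(rb) = { -1 | 0 } — -1/2
v(rbb) = { -1 -1/2 | 0 } — -1/4
v(rbbb) = { -1 -1/2 -1/4 | 0 } — -1/8
v(rbbbb) = { -1 -1/2 -1/4 -1/8 | 0 } — -1/16
v(rbbbbr) = { -1 -1/2 -1/4 -1/8 | -1/16 0 } — -3/32
v(rbbbbrb) = { -1 -1/2 -1/4 -1/8 -3/32 | -1/16 0 } — -5/64
v(rbbbbrbb) = { -1 -1/2 -1/4 -1/8 -3/32 -5/64 | -1/16 0 } — -9/128
v(rbbbbrbbb) = { -1 -1/2 -1/4 -1/8 -3/32 -5/64 -9/128 | -1/16 0 } — -17/256
v(rbbbbrbbbb) = { -1 -1/2 -1/4 -1/8 -3/32 -5/64 -9/128 -17/256 | -1/16 0 } — -33/512
v(rbbbbrbbbbb) = { -1 -1/2 -1/4 -1/8 -3/32 -5/64 -9/128 -17/256 -33/512 | -1/16 0 } — -65/1024
v(rbbbbrbbbbbb) = { -1 -1/2 -1/4 -1/8 -3/32 -5/64 -9/128 -17/256 -33/512 -65/1024 | -1/16 0 } — -129/2048
v(rbbbbrbbbbbbr) = { -1 -1/2 -1/4 -1/8 -3/32 -5/64 -9/128 -17/256 -33/512 -65/1024 | -129/2048 -1/16 0 } — -259/4096
v(rbbbbrbbbbbbrr) = { -1 -1/2 -1/4 -1/8 -3/32 -5/64 -9/128 -17/256 -33/512 -65/1024 | -259/4096 -129/2048 -1/16 0 } — -519/8192
v(rbbbbrbbbbbbrrr) = { -1 -1/2 -1/4 -1/8 -3/32 -5/64 -9/128 -17/256 -33/512 -65/1024 | -519/8192 -259/4096 -129/2048 -1/16 0 } — -1039/16384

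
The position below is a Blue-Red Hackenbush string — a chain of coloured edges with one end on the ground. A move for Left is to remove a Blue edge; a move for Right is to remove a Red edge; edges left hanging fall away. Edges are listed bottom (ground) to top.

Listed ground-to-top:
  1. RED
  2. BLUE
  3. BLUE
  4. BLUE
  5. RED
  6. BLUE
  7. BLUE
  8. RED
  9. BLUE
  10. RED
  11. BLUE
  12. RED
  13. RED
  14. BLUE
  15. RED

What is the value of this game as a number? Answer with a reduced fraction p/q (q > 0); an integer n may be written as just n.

Recurse on prefixes of the 15-edge string RED BLUE BLUE BLUE RED BLUE BLUE RED BLUE RED BLUE RED RED BLUE RED:
edge 1 of 15 (RED): { · | 0 } = -1
edge 2 of 15 (BLUE): { -1 | 0 } = -1/2
edge 3 of 15 (BLUE): { -1; -1/2 | 0 } = -1/4
edge 4 of 15 (BLUE): { -1; -1/2; -1/4 | 0 } = -1/8
edge 5 of 15 (RED): { -1; -1/2; -1/4 | -1/8; 0 } = -3/16
edge 6 of 15 (BLUE): { -1; -1/2; -1/4; -3/16 | -1/8; 0 } = -5/32
edge 7 of 15 (BLUE): { -1; -1/2; -1/4; -3/16; -5/32 | -1/8; 0 } = -9/64
edge 8 of 15 (RED): { -1; -1/2; -1/4; -3/16; -5/32 | -9/64; -1/8; 0 } = -19/128
edge 9 of 15 (BLUE): { -1; -1/2; -1/4; -3/16; -5/32; -19/128 | -9/64; -1/8; 0 } = -37/256
edge 10 of 15 (RED): { -1; -1/2; -1/4; -3/16; -5/32; -19/128 | -37/256; -9/64; -1/8; 0 } = -75/512
edge 11 of 15 (BLUE): { -1; -1/2; -1/4; -3/16; -5/32; -19/128; -75/512 | -37/256; -9/64; -1/8; 0 } = -149/1024
edge 12 of 15 (RED): { -1; -1/2; -1/4; -3/16; -5/32; -19/128; -75/512 | -149/1024; -37/256; -9/64; -1/8; 0 } = -299/2048
edge 13 of 15 (RED): { -1; -1/2; -1/4; -3/16; -5/32; -19/128; -75/512 | -299/2048; -149/1024; -37/256; -9/64; -1/8; 0 } = -599/4096
edge 14 of 15 (BLUE): { -1; -1/2; -1/4; -3/16; -5/32; -19/128; -75/512; -599/4096 | -299/2048; -149/1024; -37/256; -9/64; -1/8; 0 } = -1197/8192
edge 15 of 15 (RED): { -1; -1/2; -1/4; -3/16; -5/32; -19/128; -75/512; -599/4096 | -1197/8192; -299/2048; -149/1024; -37/256; -9/64; -1/8; 0 } = -2395/16384

-2395/16384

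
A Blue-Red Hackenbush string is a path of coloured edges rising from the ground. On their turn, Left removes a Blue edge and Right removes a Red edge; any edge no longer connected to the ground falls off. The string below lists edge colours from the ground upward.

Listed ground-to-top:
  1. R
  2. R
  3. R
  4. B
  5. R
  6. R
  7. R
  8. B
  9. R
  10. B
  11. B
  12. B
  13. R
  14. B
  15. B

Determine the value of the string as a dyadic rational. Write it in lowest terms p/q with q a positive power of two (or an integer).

R: Left { none }, Right { 0 } ⇒ simplest -1
RR: Left { none }, Right { -1, 0 } ⇒ simplest -2
RRR: Left { none }, Right { -2, -1, 0 } ⇒ simplest -3
RRRB: Left { -3 }, Right { -2, -1, 0 } ⇒ simplest -5/2
RRRBR: Left { -3 }, Right { -5/2, -2, -1, 0 } ⇒ simplest -11/4
RRRBRR: Left { -3 }, Right { -11/4, -5/2, -2, -1, 0 } ⇒ simplest -23/8
RRRBRRR: Left { -3 }, Right { -23/8, -11/4, -5/2, -2, -1, 0 } ⇒ simplest -47/16
RRRBRRRB: Left { -3, -47/16 }, Right { -23/8, -11/4, -5/2, -2, -1, 0 } ⇒ simplest -93/32
RRRBRRRBR: Left { -3, -47/16 }, Right { -93/32, -23/8, -11/4, -5/2, -2, -1, 0 } ⇒ simplest -187/64
RRRBRRRBRB: Left { -3, -47/16, -187/64 }, Right { -93/32, -23/8, -11/4, -5/2, -2, -1, 0 } ⇒ simplest -373/128
RRRBRRRBRBB: Left { -3, -47/16, -187/64, -373/128 }, Right { -93/32, -23/8, -11/4, -5/2, -2, -1, 0 } ⇒ simplest -745/256
RRRBRRRBRBBB: Left { -3, -47/16, -187/64, -373/128, -745/256 }, Right { -93/32, -23/8, -11/4, -5/2, -2, -1, 0 } ⇒ simplest -1489/512
RRRBRRRBRBBBR: Left { -3, -47/16, -187/64, -373/128, -745/256 }, Right { -1489/512, -93/32, -23/8, -11/4, -5/2, -2, -1, 0 } ⇒ simplest -2979/1024
RRRBRRRBRBBBRB: Left { -3, -47/16, -187/64, -373/128, -745/256, -2979/1024 }, Right { -1489/512, -93/32, -23/8, -11/4, -5/2, -2, -1, 0 } ⇒ simplest -5957/2048
RRRBRRRBRBBBRBB: Left { -3, -47/16, -187/64, -373/128, -745/256, -2979/1024, -5957/2048 }, Right { -1489/512, -93/32, -23/8, -11/4, -5/2, -2, -1, 0 } ⇒ simplest -11913/4096

-11913/4096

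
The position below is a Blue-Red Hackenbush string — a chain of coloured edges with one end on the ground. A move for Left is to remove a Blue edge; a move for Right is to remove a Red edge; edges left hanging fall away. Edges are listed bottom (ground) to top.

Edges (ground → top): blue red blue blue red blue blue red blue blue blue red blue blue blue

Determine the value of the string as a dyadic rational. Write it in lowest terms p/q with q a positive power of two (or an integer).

14063/16384

Prefix values for blue red blue blue red blue blue red blue blue blue red blue blue blue via {L|R} + simplicity:
v(b) = { 0 | ∅ } → 1
v(br) = { 0 | 1 } → 1/2
v(brb) = { 0 1/2 | 1 } → 3/4
v(brbb) = { 0 1/2 3/4 | 1 } → 7/8
v(brbbr) = { 0 1/2 3/4 | 7/8 1 } → 13/16
v(brbbrb) = { 0 1/2 3/4 13/16 | 7/8 1 } → 27/32
v(brbbrbb) = { 0 1/2 3/4 13/16 27/32 | 7/8 1 } → 55/64
v(brbbrbbr) = { 0 1/2 3/4 13/16 27/32 | 55/64 7/8 1 } → 109/128
v(brbbrbbrb) = { 0 1/2 3/4 13/16 27/32 109/128 | 55/64 7/8 1 } → 219/256
v(brbbrbbrbb) = { 0 1/2 3/4 13/16 27/32 109/128 219/256 | 55/64 7/8 1 } → 439/512
v(brbbrbbrbbb) = { 0 1/2 3/4 13/16 27/32 109/128 219/256 439/512 | 55/64 7/8 1 } → 879/1024
v(brbbrbbrbbbr) = { 0 1/2 3/4 13/16 27/32 109/128 219/256 439/512 | 879/1024 55/64 7/8 1 } → 1757/2048
v(brbbrbbrbbbrb) = { 0 1/2 3/4 13/16 27/32 109/128 219/256 439/512 1757/2048 | 879/1024 55/64 7/8 1 } → 3515/4096
v(brbbrbbrbbbrbb) = { 0 1/2 3/4 13/16 27/32 109/128 219/256 439/512 1757/2048 3515/4096 | 879/1024 55/64 7/8 1 } → 7031/8192
v(brbbrbbrbbbrbbb) = { 0 1/2 3/4 13/16 27/32 109/128 219/256 439/512 1757/2048 3515/4096 7031/8192 | 879/1024 55/64 7/8 1 } → 14063/16384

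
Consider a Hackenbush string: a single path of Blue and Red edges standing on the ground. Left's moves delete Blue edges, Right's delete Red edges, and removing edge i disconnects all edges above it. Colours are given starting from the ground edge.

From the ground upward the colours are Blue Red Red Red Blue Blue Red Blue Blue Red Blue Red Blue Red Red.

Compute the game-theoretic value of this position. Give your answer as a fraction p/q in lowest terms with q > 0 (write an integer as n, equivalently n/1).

edge 1 of 15 (Blue): { 0 | (no moves) } => 1
edge 2 of 15 (Red): { 0 | 1 } => 1/2
edge 3 of 15 (Red): { 0 | 1/2; 1 } => 1/4
edge 4 of 15 (Red): { 0 | 1/4; 1/2; 1 } => 1/8
edge 5 of 15 (Blue): { 0; 1/8 | 1/4; 1/2; 1 } => 3/16
edge 6 of 15 (Blue): { 0; 1/8; 3/16 | 1/4; 1/2; 1 } => 7/32
edge 7 of 15 (Red): { 0; 1/8; 3/16 | 7/32; 1/4; 1/2; 1 } => 13/64
edge 8 of 15 (Blue): { 0; 1/8; 3/16; 13/64 | 7/32; 1/4; 1/2; 1 } => 27/128
edge 9 of 15 (Blue): { 0; 1/8; 3/16; 13/64; 27/128 | 7/32; 1/4; 1/2; 1 } => 55/256
edge 10 of 15 (Red): { 0; 1/8; 3/16; 13/64; 27/128 | 55/256; 7/32; 1/4; 1/2; 1 } => 109/512
edge 11 of 15 (Blue): { 0; 1/8; 3/16; 13/64; 27/128; 109/512 | 55/256; 7/32; 1/4; 1/2; 1 } => 219/1024
edge 12 of 15 (Red): { 0; 1/8; 3/16; 13/64; 27/128; 109/512 | 219/1024; 55/256; 7/32; 1/4; 1/2; 1 } => 437/2048
edge 13 of 15 (Blue): { 0; 1/8; 3/16; 13/64; 27/128; 109/512; 437/2048 | 219/1024; 55/256; 7/32; 1/4; 1/2; 1 } => 875/4096
edge 14 of 15 (Red): { 0; 1/8; 3/16; 13/64; 27/128; 109/512; 437/2048 | 875/4096; 219/1024; 55/256; 7/32; 1/4; 1/2; 1 } => 1749/8192
edge 15 of 15 (Red): { 0; 1/8; 3/16; 13/64; 27/128; 109/512; 437/2048 | 1749/8192; 875/4096; 219/1024; 55/256; 7/32; 1/4; 1/2; 1 } => 3497/16384

3497/16384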